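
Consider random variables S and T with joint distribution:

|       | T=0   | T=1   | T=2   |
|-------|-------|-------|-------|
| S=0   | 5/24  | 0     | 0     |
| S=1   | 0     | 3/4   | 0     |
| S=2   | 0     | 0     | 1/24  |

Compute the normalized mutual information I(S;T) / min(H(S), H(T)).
Marginal P(S) (row sums):
  P(S=0) = 5/24 + 0 + 0 = 5/24
  P(S=1) = 0 + 3/4 + 0 = 3/4
  P(S=2) = 0 + 0 + 1/24 = 1/24
Marginal P(T) (column sums):
  P(T=0) = 5/24 + 0 + 0 = 5/24
  P(T=1) = 0 + 3/4 + 0 = 3/4
  P(T=2) = 0 + 0 + 1/24 = 1/24

H(S) = -[(5/24)·log₂(5/24) + (3/4)·log₂(3/4) + (1/24)·log₂(1/24)]
  = 0.4715 + 0.3113 + 0.1910
  = 0.9738 bits
H(T) = -[(5/24)·log₂(5/24) + (3/4)·log₂(3/4) + (1/24)·log₂(1/24)]
  = 0.4715 + 0.3113 + 0.1910
  = 0.9738 bits
H(S,T) = -[(5/24)·log₂(5/24) + (3/4)·log₂(3/4) + (1/24)·log₂(1/24)]
  = 0.4715 + 0.3113 + 0.1910
  = 0.9738 bits

I(S;T) = H(S) + H(T) - H(S,T)
  = 0.9738 + 0.9738 - 0.9738
  = 0.9738 bits

min(H(S), H(T)) = min(0.9738, 0.9738) = 0.9738 bits
Normalized MI = 0.9738 / 0.9738 = 1.0000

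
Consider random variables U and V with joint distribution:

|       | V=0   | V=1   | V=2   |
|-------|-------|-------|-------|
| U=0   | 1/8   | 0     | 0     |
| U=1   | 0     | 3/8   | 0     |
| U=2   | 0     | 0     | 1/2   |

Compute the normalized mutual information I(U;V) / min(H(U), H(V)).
Marginal P(U) (row sums):
  P(U=0) = 1/8 + 0 + 0 = 1/8
  P(U=1) = 0 + 3/8 + 0 = 3/8
  P(U=2) = 0 + 0 + 1/2 = 1/2
Marginal P(V) (column sums):
  P(V=0) = 1/8 + 0 + 0 = 1/8
  P(V=1) = 0 + 3/8 + 0 = 3/8
  P(V=2) = 0 + 0 + 1/2 = 1/2

H(U) = -[(1/8)·log₂(1/8) + (3/8)·log₂(3/8) + (1/2)·log₂(1/2)]
  = 0.3750 + 0.5306 + 0.5000
  = 1.4056 bits
H(V) = -[(1/8)·log₂(1/8) + (3/8)·log₂(3/8) + (1/2)·log₂(1/2)]
  = 0.3750 + 0.5306 + 0.5000
  = 1.4056 bits
H(U,V) = -[(1/8)·log₂(1/8) + (3/8)·log₂(3/8) + (1/2)·log₂(1/2)]
  = 0.3750 + 0.5306 + 0.5000
  = 1.4056 bits

I(U;V) = H(U) + H(V) - H(U,V)
  = 1.4056 + 1.4056 - 1.4056
  = 1.4056 bits

min(H(U), H(V)) = min(1.4056, 1.4056) = 1.4056 bits
Normalized MI = 1.4056 / 1.4056 = 1.0000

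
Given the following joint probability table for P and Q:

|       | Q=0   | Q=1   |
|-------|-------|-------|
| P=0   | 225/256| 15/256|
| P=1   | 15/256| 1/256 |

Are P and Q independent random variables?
Marginal P(P) (row sums):
  P(P=0) = 225/256 + 15/256 = 15/16
  P(P=1) = 15/256 + 1/256 = 1/16
Marginal P(Q) (column sums):
  P(Q=0) = 225/256 + 15/256 = 15/16
  P(Q=1) = 15/256 + 1/256 = 1/16

P and Q are independent iff P(P=i,Q=j) = P(P=i)·P(Q=j) for every cell.
  P(P=0)·P(Q=0) = 15/16 × 15/16 = 225/256 = P(P=0,Q=0) ✓
  P(P=0)·P(Q=1) = 15/16 × 1/16 = 15/256 = P(P=0,Q=1) ✓
  P(P=1)·P(Q=0) = 1/16 × 15/16 = 15/256 = P(P=1,Q=0) ✓
  P(P=1)·P(Q=1) = 1/16 × 1/16 = 1/256 = P(P=1,Q=1) ✓

Yes, P and Q are independent: every cell factors, so I(P;Q) = 0 bits.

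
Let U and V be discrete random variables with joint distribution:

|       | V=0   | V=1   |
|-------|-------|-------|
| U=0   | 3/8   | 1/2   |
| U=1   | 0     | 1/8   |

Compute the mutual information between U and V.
Marginal P(U) (row sums):
  P(U=0) = 3/8 + 1/2 = 7/8
  P(U=1) = 0 + 1/8 = 1/8
Marginal P(V) (column sums):
  P(V=0) = 3/8 + 0 = 3/8
  P(V=1) = 1/2 + 1/8 = 5/8

H(U) = -[(7/8)·log₂(7/8) + (1/8)·log₂(1/8)]
  = 0.1686 + 0.3750
  = 0.5436 bits
H(V) = -[(3/8)·log₂(3/8) + (5/8)·log₂(5/8)]
  = 0.5306 + 0.4238
  = 0.9544 bits
H(U,V) = -[(3/8)·log₂(3/8) + (1/2)·log₂(1/2) + (1/8)·log₂(1/8)]
  = 0.5306 + 0.5000 + 0.3750
  = 1.4056 bits

I(U;V) = H(U) + H(V) - H(U,V)
  = 0.5436 + 0.9544 - 1.4056
  = 0.0924 bits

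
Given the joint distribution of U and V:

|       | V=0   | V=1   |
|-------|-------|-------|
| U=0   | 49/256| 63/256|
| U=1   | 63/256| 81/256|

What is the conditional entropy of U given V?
Marginal P(V) (column sums):
  P(V=0) = 49/256 + 63/256 = 7/16
  P(V=1) = 63/256 + 81/256 = 9/16

H(U|V) = -Σ P(U,V)·log₂ P(U|V), where P(U|V) = P(U,V) / P(V)
  (U=0,V=0): P(U|V) = (49/256)/(7/16) = 7/16;  -(49/256)·log₂(7/16) = 0.2283
  (U=0,V=1): P(U|V) = (63/256)/(9/16) = 7/16;  -(63/256)·log₂(7/16) = 0.2935
  (U=1,V=0): P(U|V) = (63/256)/(7/16) = 9/16;  -(63/256)·log₂(9/16) = 0.2043
  (U=1,V=1): P(U|V) = (81/256)/(9/16) = 9/16;  -(81/256)·log₂(9/16) = 0.2626
H(U|V) = 0.2283 + 0.2935 + 0.2043 + 0.2626
  = 0.9887 bits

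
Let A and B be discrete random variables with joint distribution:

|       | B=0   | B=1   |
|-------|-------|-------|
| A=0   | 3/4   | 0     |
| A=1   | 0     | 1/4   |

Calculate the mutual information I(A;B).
Marginal P(A) (row sums):
  P(A=0) = 3/4 + 0 = 3/4
  P(A=1) = 0 + 1/4 = 1/4
Marginal P(B) (column sums):
  P(B=0) = 3/4 + 0 = 3/4
  P(B=1) = 0 + 1/4 = 1/4

H(A) = -[(3/4)·log₂(3/4) + (1/4)·log₂(1/4)]
  = 0.3113 + 0.5000
  = 0.8113 bits
H(B) = -[(3/4)·log₂(3/4) + (1/4)·log₂(1/4)]
  = 0.3113 + 0.5000
  = 0.8113 bits
H(A,B) = -[(3/4)·log₂(3/4) + (1/4)·log₂(1/4)]
  = 0.3113 + 0.5000
  = 0.8113 bits

I(A;B) = H(A) + H(B) - H(A,B)
  = 0.8113 + 0.8113 - 0.8113
  = 0.8113 bits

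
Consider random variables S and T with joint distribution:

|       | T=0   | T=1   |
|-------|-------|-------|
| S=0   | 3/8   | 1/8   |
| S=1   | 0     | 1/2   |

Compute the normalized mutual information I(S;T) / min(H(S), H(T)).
Marginal P(S) (row sums):
  P(S=0) = 3/8 + 1/8 = 1/2
  P(S=1) = 0 + 1/2 = 1/2
Marginal P(T) (column sums):
  P(T=0) = 3/8 + 0 = 3/8
  P(T=1) = 1/8 + 1/2 = 5/8

H(S) = -[(1/2)·log₂(1/2) + (1/2)·log₂(1/2)]
  = 0.5000 + 0.5000
  = 1.0000 bits
H(T) = -[(3/8)·log₂(3/8) + (5/8)·log₂(5/8)]
  = 0.5306 + 0.4238
  = 0.9544 bits
H(S,T) = -[(3/8)·log₂(3/8) + (1/8)·log₂(1/8) + (1/2)·log₂(1/2)]
  = 0.5306 + 0.3750 + 0.5000
  = 1.4056 bits

I(S;T) = H(S) + H(T) - H(S,T)
  = 1.0000 + 0.9544 - 1.4056
  = 0.5488 bits

min(H(S), H(T)) = min(1.0000, 0.9544) = 0.9544 bits
Normalized MI = 0.5488 / 0.9544 = 0.5750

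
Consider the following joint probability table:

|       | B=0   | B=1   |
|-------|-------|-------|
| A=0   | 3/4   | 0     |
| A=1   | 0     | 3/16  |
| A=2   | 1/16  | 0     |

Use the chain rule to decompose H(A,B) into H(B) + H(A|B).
By the chain rule: H(A,B) = H(B) + H(A|B)

Marginal P(B) (column sums):
  P(B=0) = 3/4 + 0 + 1/16 = 13/16
  P(B=1) = 0 + 3/16 + 0 = 3/16
H(B) = -[(13/16)·log₂(13/16) + (3/16)·log₂(3/16)]
  = 0.2434 + 0.4528
  = 0.6962 bits
H(A|B) = -Σ P(A,B)·log₂ P(A|B), where P(A|B) = P(A,B) / P(B)
  (cells with P(A,B) = 0 contribute 0)
  (A=0,B=0): P(A|B) = (3/4)/(13/16) = 12/13;  -(3/4)·log₂(12/13) = 0.0866
  (A=1,B=1): P(A|B) = (3/16)/(3/16) = 1;  -(3/16)·log₂(1) = 0.0000
  (A=2,B=0): P(A|B) = (1/16)/(13/16) = 1/13;  -(1/16)·log₂(1/13) = 0.2313
H(A|B) = 0.0866 + 0.0000 + 0.2313
  = 0.3179 bits

H(A,B) = H(B) + H(A|B) = 0.6962 + 0.3179 = 1.0141 bits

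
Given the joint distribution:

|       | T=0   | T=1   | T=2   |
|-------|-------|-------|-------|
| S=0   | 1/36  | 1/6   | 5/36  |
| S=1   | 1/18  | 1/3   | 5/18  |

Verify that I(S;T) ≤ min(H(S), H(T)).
Marginal P(S) (row sums):
  P(S=0) = 1/36 + 1/6 + 5/36 = 1/3
  P(S=1) = 1/18 + 1/3 + 5/18 = 2/3
Marginal P(T) (column sums):
  P(T=0) = 1/36 + 1/18 = 1/12
  P(T=1) = 1/6 + 1/3 = 1/2
  P(T=2) = 5/36 + 5/18 = 5/12

H(S) = -[(1/3)·log₂(1/3) + (2/3)·log₂(2/3)]
  = 0.5283 + 0.3900
  = 0.9183 bits
H(T) = -[(1/12)·log₂(1/12) + (1/2)·log₂(1/2) + (5/12)·log₂(5/12)]
  = 0.2987 + 0.5000 + 0.5263
  = 1.3250 bits
H(S,T) = -[(1/36)·log₂(1/36) + (1/6)·log₂(1/6) + (5/36)·log₂(5/36) + (1/18)·log₂(1/18) + (1/3)·log₂(1/3) + (5/18)·log₂(5/18)]
  = 0.1436 + 0.4308 + 0.3956 + 0.2317 + 0.5283 + 0.5133
  = 2.2433 bits

I(S;T) = H(S) + H(T) - H(S,T)
  = 0.9183 + 1.3250 - 2.2433
  = 0.0000 bits

min(H(S), H(T)) = min(0.9183, 1.3250) = 0.9183 bits
Since 0.0000 ≤ 0.9183, the bound is satisfied ✓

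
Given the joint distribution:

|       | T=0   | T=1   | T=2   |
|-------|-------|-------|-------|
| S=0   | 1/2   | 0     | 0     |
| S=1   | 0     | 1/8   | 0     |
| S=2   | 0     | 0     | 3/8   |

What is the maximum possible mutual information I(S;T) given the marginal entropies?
The upper bound on mutual information is I(S;T) ≤ min(H(S), H(T)).

Marginal P(S) (row sums):
  P(S=0) = 1/2 + 0 + 0 = 1/2
  P(S=1) = 0 + 1/8 + 0 = 1/8
  P(S=2) = 0 + 0 + 3/8 = 3/8
Marginal P(T) (column sums):
  P(T=0) = 1/2 + 0 + 0 = 1/2
  P(T=1) = 0 + 1/8 + 0 = 1/8
  P(T=2) = 0 + 0 + 3/8 = 3/8

H(S) = -[(1/2)·log₂(1/2) + (1/8)·log₂(1/8) + (3/8)·log₂(3/8)]
  = 0.5000 + 0.3750 + 0.5306
  = 1.4056 bits
H(T) = -[(1/2)·log₂(1/2) + (1/8)·log₂(1/8) + (3/8)·log₂(3/8)]
  = 0.5000 + 0.3750 + 0.5306
  = 1.4056 bits

Maximum possible I(S;T) = min(1.4056, 1.4056) = 1.4056 bits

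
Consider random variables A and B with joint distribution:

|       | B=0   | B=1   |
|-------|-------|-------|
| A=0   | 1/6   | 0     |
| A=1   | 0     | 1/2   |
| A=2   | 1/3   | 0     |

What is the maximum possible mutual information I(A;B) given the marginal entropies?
The upper bound on mutual information is I(A;B) ≤ min(H(A), H(B)).

Marginal P(A) (row sums):
  P(A=0) = 1/6 + 0 = 1/6
  P(A=1) = 0 + 1/2 = 1/2
  P(A=2) = 1/3 + 0 = 1/3
Marginal P(B) (column sums):
  P(B=0) = 1/6 + 0 + 1/3 = 1/2
  P(B=1) = 0 + 1/2 + 0 = 1/2

H(A) = -[(1/6)·log₂(1/6) + (1/2)·log₂(1/2) + (1/3)·log₂(1/3)]
  = 0.4308 + 0.5000 + 0.5283
  = 1.4591 bits
H(B) = -[(1/2)·log₂(1/2) + (1/2)·log₂(1/2)]
  = 0.5000 + 0.5000
  = 1.0000 bits

Maximum possible I(A;B) = min(1.4591, 1.0000) = 1.0000 bits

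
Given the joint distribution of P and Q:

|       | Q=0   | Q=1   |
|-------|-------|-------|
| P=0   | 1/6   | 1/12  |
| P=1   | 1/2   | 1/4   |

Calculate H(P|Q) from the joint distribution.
Marginal P(Q) (column sums):
  P(Q=0) = 1/6 + 1/2 = 2/3
  P(Q=1) = 1/12 + 1/4 = 1/3

H(P|Q) = -Σ P(P,Q)·log₂ P(P|Q), where P(P|Q) = P(P,Q) / P(Q)
  (P=0,Q=0): P(P|Q) = (1/6)/(2/3) = 1/4;  -(1/6)·log₂(1/4) = 0.3333
  (P=0,Q=1): P(P|Q) = (1/12)/(1/3) = 1/4;  -(1/12)·log₂(1/4) = 0.1667
  (P=1,Q=0): P(P|Q) = (1/2)/(2/3) = 3/4;  -(1/2)·log₂(3/4) = 0.2075
  (P=1,Q=1): P(P|Q) = (1/4)/(1/3) = 3/4;  -(1/4)·log₂(3/4) = 0.1038
H(P|Q) = 0.3333 + 0.1667 + 0.2075 + 0.1038
  = 0.8113 bits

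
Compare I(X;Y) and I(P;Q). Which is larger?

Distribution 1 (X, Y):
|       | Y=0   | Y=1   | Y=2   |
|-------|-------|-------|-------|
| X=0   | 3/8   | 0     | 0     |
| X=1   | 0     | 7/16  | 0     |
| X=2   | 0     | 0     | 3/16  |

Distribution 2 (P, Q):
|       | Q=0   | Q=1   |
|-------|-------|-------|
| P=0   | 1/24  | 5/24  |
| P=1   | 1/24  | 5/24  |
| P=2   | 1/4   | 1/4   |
Distribution 1 (X, Y):
Marginal P(X) (row sums):
  P(X=0) = 3/8 + 0 + 0 = 3/8
  P(X=1) = 0 + 7/16 + 0 = 7/16
  P(X=2) = 0 + 0 + 3/16 = 3/16
Marginal P(Y) (column sums):
  P(Y=0) = 3/8 + 0 + 0 = 3/8
  P(Y=1) = 0 + 7/16 + 0 = 7/16
  P(Y=2) = 0 + 0 + 3/16 = 3/16

H(X) = -[(3/8)·log₂(3/8) + (7/16)·log₂(7/16) + (3/16)·log₂(3/16)]
  = 0.5306 + 0.5218 + 0.4528
  = 1.5052 bits
H(Y) = -[(3/8)·log₂(3/8) + (7/16)·log₂(7/16) + (3/16)·log₂(3/16)]
  = 0.5306 + 0.5218 + 0.4528
  = 1.5052 bits
H(X,Y) = -[(3/8)·log₂(3/8) + (7/16)·log₂(7/16) + (3/16)·log₂(3/16)]
  = 0.5306 + 0.5218 + 0.4528
  = 1.5052 bits

I(X;Y) = H(X) + H(Y) - H(X,Y)
  = 1.5052 + 1.5052 - 1.5052
  = 1.5052 bits

Distribution 2 (P, Q):
Marginal P(P) (row sums):
  P(P=0) = 1/24 + 5/24 = 1/4
  P(P=1) = 1/24 + 5/24 = 1/4
  P(P=2) = 1/4 + 1/4 = 1/2
Marginal P(Q) (column sums):
  P(Q=0) = 1/24 + 1/24 + 1/4 = 1/3
  P(Q=1) = 5/24 + 5/24 + 1/4 = 2/3

H(P) = -[(1/4)·log₂(1/4) + (1/4)·log₂(1/4) + (1/2)·log₂(1/2)]
  = 0.5000 + 0.5000 + 0.5000
  = 1.5000 bits
H(Q) = -[(1/3)·log₂(1/3) + (2/3)·log₂(2/3)]
  = 0.5283 + 0.3900
  = 0.9183 bits
H(P,Q) = -[(1/24)·log₂(1/24) + (5/24)·log₂(5/24) + (1/24)·log₂(1/24) + (5/24)·log₂(5/24) + (1/4)·log₂(1/4) + (1/4)·log₂(1/4)]
  = 0.1910 + 0.4715 + 0.1910 + 0.4715 + 0.5000 + 0.5000
  = 2.3250 bits

I(P;Q) = H(P) + H(Q) - H(P,Q)
  = 1.5000 + 0.9183 - 2.3250
  = 0.0933 bits

I(X;Y) = 1.5052 bits > I(P;Q) = 0.0933 bits, so (X, Y) has the higher mutual information (stronger dependence).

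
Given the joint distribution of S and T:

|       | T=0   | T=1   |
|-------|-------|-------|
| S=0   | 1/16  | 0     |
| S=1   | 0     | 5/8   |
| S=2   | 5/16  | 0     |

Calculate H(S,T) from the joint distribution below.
H(S,T) = -Σ P(S,T) log₂ P(S,T), summed over the non-zero cells:
H(S,T) = -[(1/16)·log₂(1/16) + (5/8)·log₂(5/8) + (5/16)·log₂(5/16)]
  = 0.2500 + 0.4238 + 0.5244
  = 1.1982 bits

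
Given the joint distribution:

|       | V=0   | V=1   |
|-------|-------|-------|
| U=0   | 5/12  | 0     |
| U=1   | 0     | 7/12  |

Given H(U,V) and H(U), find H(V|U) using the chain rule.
From the chain rule: H(U,V) = H(U) + H(V|U)
Therefore: H(V|U) = H(U,V) - H(U)

H(U,V) = -[(5/12)·log₂(5/12) + (7/12)·log₂(7/12)]
  = 0.5263 + 0.4536
  = 0.9799 bits
Marginal P(U) (row sums):
  P(U=0) = 5/12 + 0 = 5/12
  P(U=1) = 0 + 7/12 = 7/12
H(U) = -[(5/12)·log₂(5/12) + (7/12)·log₂(7/12)]
  = 0.5263 + 0.4536
  = 0.9799 bits

H(V|U) = 0.9799 - 0.9799 = 0.0000 bits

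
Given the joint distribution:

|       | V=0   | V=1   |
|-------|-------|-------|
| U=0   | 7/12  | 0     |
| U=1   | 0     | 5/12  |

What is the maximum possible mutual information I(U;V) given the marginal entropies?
The upper bound on mutual information is I(U;V) ≤ min(H(U), H(V)).

Marginal P(U) (row sums):
  P(U=0) = 7/12 + 0 = 7/12
  P(U=1) = 0 + 5/12 = 5/12
Marginal P(V) (column sums):
  P(V=0) = 7/12 + 0 = 7/12
  P(V=1) = 0 + 5/12 = 5/12

H(U) = -[(7/12)·log₂(7/12) + (5/12)·log₂(5/12)]
  = 0.4536 + 0.5263
  = 0.9799 bits
H(V) = -[(7/12)·log₂(7/12) + (5/12)·log₂(5/12)]
  = 0.4536 + 0.5263
  = 0.9799 bits

Maximum possible I(U;V) = min(0.9799, 0.9799) = 0.9799 bits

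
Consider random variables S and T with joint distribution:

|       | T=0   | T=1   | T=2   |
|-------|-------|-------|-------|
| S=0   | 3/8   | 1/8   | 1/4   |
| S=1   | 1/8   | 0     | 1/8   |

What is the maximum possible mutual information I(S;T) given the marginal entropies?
The upper bound on mutual information is I(S;T) ≤ min(H(S), H(T)).

Marginal P(S) (row sums):
  P(S=0) = 3/8 + 1/8 + 1/4 = 3/4
  P(S=1) = 1/8 + 0 + 1/8 = 1/4
Marginal P(T) (column sums):
  P(T=0) = 3/8 + 1/8 = 1/2
  P(T=1) = 1/8 + 0 = 1/8
  P(T=2) = 1/4 + 1/8 = 3/8

H(S) = -[(3/4)·log₂(3/4) + (1/4)·log₂(1/4)]
  = 0.3113 + 0.5000
  = 0.8113 bits
H(T) = -[(1/2)·log₂(1/2) + (1/8)·log₂(1/8) + (3/8)·log₂(3/8)]
  = 0.5000 + 0.3750 + 0.5306
  = 1.4056 bits

Maximum possible I(S;T) = min(0.8113, 1.4056) = 0.8113 bits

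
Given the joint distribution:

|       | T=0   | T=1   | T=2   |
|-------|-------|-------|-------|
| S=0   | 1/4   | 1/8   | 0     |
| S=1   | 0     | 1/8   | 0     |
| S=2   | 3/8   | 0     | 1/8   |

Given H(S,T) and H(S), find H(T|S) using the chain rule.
From the chain rule: H(S,T) = H(S) + H(T|S)
Therefore: H(T|S) = H(S,T) - H(S)

H(S,T) = -[(1/4)·log₂(1/4) + (1/8)·log₂(1/8) + (1/8)·log₂(1/8) + (3/8)·log₂(3/8) + (1/8)·log₂(1/8)]
  = 0.5000 + 0.3750 + 0.3750 + 0.5306 + 0.3750
  = 2.1556 bits
Marginal P(S) (row sums):
  P(S=0) = 1/4 + 1/8 + 0 = 3/8
  P(S=1) = 0 + 1/8 + 0 = 1/8
  P(S=2) = 3/8 + 0 + 1/8 = 1/2
H(S) = -[(3/8)·log₂(3/8) + (1/8)·log₂(1/8) + (1/2)·log₂(1/2)]
  = 0.5306 + 0.3750 + 0.5000
  = 1.4056 bits

H(T|S) = 2.1556 - 1.4056 = 0.7500 bits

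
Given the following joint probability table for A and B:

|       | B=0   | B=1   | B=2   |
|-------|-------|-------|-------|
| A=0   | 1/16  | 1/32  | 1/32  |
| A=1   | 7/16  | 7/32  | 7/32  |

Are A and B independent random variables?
Marginal P(A) (row sums):
  P(A=0) = 1/16 + 1/32 + 1/32 = 1/8
  P(A=1) = 7/16 + 7/32 + 7/32 = 7/8
Marginal P(B) (column sums):
  P(B=0) = 1/16 + 7/16 = 1/2
  P(B=1) = 1/32 + 7/32 = 1/4
  P(B=2) = 1/32 + 7/32 = 1/4

A and B are independent iff P(A=i,B=j) = P(A=i)·P(B=j) for every cell.
  P(A=0)·P(B=0) = 1/8 × 1/2 = 1/16 = P(A=0,B=0) ✓
  P(A=0)·P(B=1) = 1/8 × 1/4 = 1/32 = P(A=0,B=1) ✓
  P(A=0)·P(B=2) = 1/8 × 1/4 = 1/32 = P(A=0,B=2) ✓
  P(A=1)·P(B=0) = 7/8 × 1/2 = 7/16 = P(A=1,B=0) ✓
  P(A=1)·P(B=1) = 7/8 × 1/4 = 7/32 = P(A=1,B=1) ✓
  P(A=1)·P(B=2) = 7/8 × 1/4 = 7/32 = P(A=1,B=2) ✓

Yes, A and B are independent: every cell factors, so I(A;B) = 0 bits.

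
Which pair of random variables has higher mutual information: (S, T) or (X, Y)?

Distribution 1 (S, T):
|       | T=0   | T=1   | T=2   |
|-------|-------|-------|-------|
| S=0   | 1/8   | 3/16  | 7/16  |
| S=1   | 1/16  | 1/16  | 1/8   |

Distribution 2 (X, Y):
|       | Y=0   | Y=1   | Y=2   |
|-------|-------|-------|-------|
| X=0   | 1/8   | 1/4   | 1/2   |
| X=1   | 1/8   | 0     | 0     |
Distribution 1 (S, T):
Marginal P(S) (row sums):
  P(S=0) = 1/8 + 3/16 + 7/16 = 3/4
  P(S=1) = 1/16 + 1/16 + 1/8 = 1/4
Marginal P(T) (column sums):
  P(T=0) = 1/8 + 1/16 = 3/16
  P(T=1) = 3/16 + 1/16 = 1/4
  P(T=2) = 7/16 + 1/8 = 9/16

H(S) = -[(3/4)·log₂(3/4) + (1/4)·log₂(1/4)]
  = 0.3113 + 0.5000
  = 0.8113 bits
H(T) = -[(3/16)·log₂(3/16) + (1/4)·log₂(1/4) + (9/16)·log₂(9/16)]
  = 0.4528 + 0.5000 + 0.4669
  = 1.4197 bits
H(S,T) = -[(1/8)·log₂(1/8) + (3/16)·log₂(3/16) + (7/16)·log₂(7/16) + (1/16)·log₂(1/16) + (1/16)·log₂(1/16) + (1/8)·log₂(1/8)]
  = 0.3750 + 0.4528 + 0.5218 + 0.2500 + 0.2500 + 0.3750
  = 2.2246 bits

I(S;T) = H(S) + H(T) - H(S,T)
  = 0.8113 + 1.4197 - 2.2246
  = 0.0064 bits

Distribution 2 (X, Y):
Marginal P(X) (row sums):
  P(X=0) = 1/8 + 1/4 + 1/2 = 7/8
  P(X=1) = 1/8 + 0 + 0 = 1/8
Marginal P(Y) (column sums):
  P(Y=0) = 1/8 + 1/8 = 1/4
  P(Y=1) = 1/4 + 0 = 1/4
  P(Y=2) = 1/2 + 0 = 1/2

H(X) = -[(7/8)·log₂(7/8) + (1/8)·log₂(1/8)]
  = 0.1686 + 0.3750
  = 0.5436 bits
H(Y) = -[(1/4)·log₂(1/4) + (1/4)·log₂(1/4) + (1/2)·log₂(1/2)]
  = 0.5000 + 0.5000 + 0.5000
  = 1.5000 bits
H(X,Y) = -[(1/8)·log₂(1/8) + (1/4)·log₂(1/4) + (1/2)·log₂(1/2) + (1/8)·log₂(1/8)]
  = 0.3750 + 0.5000 + 0.5000 + 0.3750
  = 1.7500 bits

I(X;Y) = H(X) + H(Y) - H(X,Y)
  = 0.5436 + 1.5000 - 1.7500
  = 0.2936 bits

I(X;Y) = 0.2936 bits > I(S;T) = 0.0064 bits, so (X, Y) has the higher mutual information (stronger dependence).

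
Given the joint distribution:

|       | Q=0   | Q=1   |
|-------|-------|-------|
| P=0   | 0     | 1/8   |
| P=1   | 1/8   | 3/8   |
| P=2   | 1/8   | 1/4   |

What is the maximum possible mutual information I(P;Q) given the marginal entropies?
The upper bound on mutual information is I(P;Q) ≤ min(H(P), H(Q)).

Marginal P(P) (row sums):
  P(P=0) = 0 + 1/8 = 1/8
  P(P=1) = 1/8 + 3/8 = 1/2
  P(P=2) = 1/8 + 1/4 = 3/8
Marginal P(Q) (column sums):
  P(Q=0) = 0 + 1/8 + 1/8 = 1/4
  P(Q=1) = 1/8 + 3/8 + 1/4 = 3/4

H(P) = -[(1/8)·log₂(1/8) + (1/2)·log₂(1/2) + (3/8)·log₂(3/8)]
  = 0.3750 + 0.5000 + 0.5306
  = 1.4056 bits
H(Q) = -[(1/4)·log₂(1/4) + (3/4)·log₂(3/4)]
  = 0.5000 + 0.3113
  = 0.8113 bits

Maximum possible I(P;Q) = min(1.4056, 0.8113) = 0.8113 bits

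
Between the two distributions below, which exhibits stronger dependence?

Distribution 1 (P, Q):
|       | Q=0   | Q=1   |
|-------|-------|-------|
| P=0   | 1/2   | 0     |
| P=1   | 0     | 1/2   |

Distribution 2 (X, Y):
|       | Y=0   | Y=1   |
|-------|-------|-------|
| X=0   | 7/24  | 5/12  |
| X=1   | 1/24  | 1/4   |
Distribution 1 (P, Q):
Marginal P(P) (row sums):
  P(P=0) = 1/2 + 0 = 1/2
  P(P=1) = 0 + 1/2 = 1/2
Marginal P(Q) (column sums):
  P(Q=0) = 1/2 + 0 = 1/2
  P(Q=1) = 0 + 1/2 = 1/2

H(P) = -[(1/2)·log₂(1/2) + (1/2)·log₂(1/2)]
  = 0.5000 + 0.5000
  = 1.0000 bits
H(Q) = -[(1/2)·log₂(1/2) + (1/2)·log₂(1/2)]
  = 0.5000 + 0.5000
  = 1.0000 bits
H(P,Q) = -[(1/2)·log₂(1/2) + (1/2)·log₂(1/2)]
  = 0.5000 + 0.5000
  = 1.0000 bits

I(P;Q) = H(P) + H(Q) - H(P,Q)
  = 1.0000 + 1.0000 - 1.0000
  = 1.0000 bits

Distribution 2 (X, Y):
Marginal P(X) (row sums):
  P(X=0) = 7/24 + 5/12 = 17/24
  P(X=1) = 1/24 + 1/4 = 7/24
Marginal P(Y) (column sums):
  P(Y=0) = 7/24 + 1/24 = 1/3
  P(Y=1) = 5/12 + 1/4 = 2/3

H(X) = -[(17/24)·log₂(17/24) + (7/24)·log₂(7/24)]
  = 0.3524 + 0.5185
  = 0.8709 bits
H(Y) = -[(1/3)·log₂(1/3) + (2/3)·log₂(2/3)]
  = 0.5283 + 0.3900
  = 0.9183 bits
H(X,Y) = -[(7/24)·log₂(7/24) + (5/12)·log₂(5/12) + (1/24)·log₂(1/24) + (1/4)·log₂(1/4)]
  = 0.5185 + 0.5263 + 0.1910 + 0.5000
  = 1.7358 bits

I(X;Y) = H(X) + H(Y) - H(X,Y)
  = 0.8709 + 0.9183 - 1.7358
  = 0.0534 bits

I(P;Q) = 1.0000 bits > I(X;Y) = 0.0534 bits, so (P, Q) has the higher mutual information (stronger dependence).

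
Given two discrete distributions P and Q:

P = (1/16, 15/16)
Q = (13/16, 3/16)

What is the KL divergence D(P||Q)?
D(P||Q) = Σ P(i) log₂(P(i)/Q(i))
  i=0: (1/16) × log₂((1/16)/(13/16)) = (1/16) × log₂(1/13) = -0.2313
  i=1: (15/16) × log₂((15/16)/(3/16)) = (15/16) × log₂(5) = 2.1768
D(P||Q) = -0.2313 + 2.1768
  = 1.9455 bits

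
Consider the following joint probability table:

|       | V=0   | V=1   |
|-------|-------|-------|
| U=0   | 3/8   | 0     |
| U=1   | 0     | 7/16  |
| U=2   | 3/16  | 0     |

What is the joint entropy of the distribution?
H(U,V) = -Σ P(U,V) log₂ P(U,V), summed over the non-zero cells:
H(U,V) = -[(3/8)·log₂(3/8) + (7/16)·log₂(7/16) + (3/16)·log₂(3/16)]
  = 0.5306 + 0.5218 + 0.4528
  = 1.5052 bits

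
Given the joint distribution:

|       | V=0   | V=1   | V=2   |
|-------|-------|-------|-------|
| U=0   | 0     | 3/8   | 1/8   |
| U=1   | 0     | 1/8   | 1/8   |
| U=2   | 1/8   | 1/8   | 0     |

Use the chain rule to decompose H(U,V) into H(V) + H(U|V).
By the chain rule: H(U,V) = H(V) + H(U|V)

Marginal P(V) (column sums):
  P(V=0) = 0 + 0 + 1/8 = 1/8
  P(V=1) = 3/8 + 1/8 + 1/8 = 5/8
  P(V=2) = 1/8 + 1/8 + 0 = 1/4
H(V) = -[(1/8)·log₂(1/8) + (5/8)·log₂(5/8) + (1/4)·log₂(1/4)]
  = 0.3750 + 0.4238 + 0.5000
  = 1.2988 bits
H(U|V) = -Σ P(U,V)·log₂ P(U|V), where P(U|V) = P(U,V) / P(V)
  (cells with P(U,V) = 0 contribute 0)
  (U=0,V=1): P(U|V) = (3/8)/(5/8) = 3/5;  -(3/8)·log₂(3/5) = 0.2764
  (U=0,V=2): P(U|V) = (1/8)/(1/4) = 1/2;  -(1/8)·log₂(1/2) = 0.1250
  (U=1,V=1): P(U|V) = (1/8)/(5/8) = 1/5;  -(1/8)·log₂(1/5) = 0.2902
  (U=1,V=2): P(U|V) = (1/8)/(1/4) = 1/2;  -(1/8)·log₂(1/2) = 0.1250
  (U=2,V=0): P(U|V) = (1/8)/(1/8) = 1;  -(1/8)·log₂(1) = 0.0000
  (U=2,V=1): P(U|V) = (1/8)/(5/8) = 1/5;  -(1/8)·log₂(1/5) = 0.2902
H(U|V) = 0.2764 + 0.1250 + 0.2902 + 0.1250 + 0.0000 + 0.2902
  = 1.1068 bits

H(U,V) = H(V) + H(U|V) = 1.2988 + 1.1068 = 2.4056 bits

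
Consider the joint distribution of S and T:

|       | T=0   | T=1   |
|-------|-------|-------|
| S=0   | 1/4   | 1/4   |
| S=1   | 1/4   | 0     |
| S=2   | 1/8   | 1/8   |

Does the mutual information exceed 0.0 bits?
Marginal P(S) (row sums):
  P(S=0) = 1/4 + 1/4 = 1/2
  P(S=1) = 1/4 + 0 = 1/4
  P(S=2) = 1/8 + 1/8 = 1/4
Marginal P(T) (column sums):
  P(T=0) = 1/4 + 1/4 + 1/8 = 5/8
  P(T=1) = 1/4 + 0 + 1/8 = 3/8

H(S) = -[(1/2)·log₂(1/2) + (1/4)·log₂(1/4) + (1/4)·log₂(1/4)]
  = 0.5000 + 0.5000 + 0.5000
  = 1.5000 bits
H(T) = -[(5/8)·log₂(5/8) + (3/8)·log₂(3/8)]
  = 0.4238 + 0.5306
  = 0.9544 bits
H(S,T) = -[(1/4)·log₂(1/4) + (1/4)·log₂(1/4) + (1/4)·log₂(1/4) + (1/8)·log₂(1/8) + (1/8)·log₂(1/8)]
  = 0.5000 + 0.5000 + 0.5000 + 0.3750 + 0.3750
  = 2.2500 bits

I(S;T) = H(S) + H(T) - H(S,T)
  = 1.5000 + 0.9544 - 2.2500
  = 0.2044 bits

Yes. I(S;T) = 0.2044 bits, which is > 0.0 bits.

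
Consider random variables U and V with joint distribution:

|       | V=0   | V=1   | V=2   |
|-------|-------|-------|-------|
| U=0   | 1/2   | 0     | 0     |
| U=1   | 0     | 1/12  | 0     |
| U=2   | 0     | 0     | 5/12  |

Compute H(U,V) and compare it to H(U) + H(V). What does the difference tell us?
Marginal P(U) (row sums):
  P(U=0) = 1/2 + 0 + 0 = 1/2
  P(U=1) = 0 + 1/12 + 0 = 1/12
  P(U=2) = 0 + 0 + 5/12 = 5/12
Marginal P(V) (column sums):
  P(V=0) = 1/2 + 0 + 0 = 1/2
  P(V=1) = 0 + 1/12 + 0 = 1/12
  P(V=2) = 0 + 0 + 5/12 = 5/12

H(U,V) = -[(1/2)·log₂(1/2) + (1/12)·log₂(1/12) + (5/12)·log₂(5/12)]
  = 0.5000 + 0.2987 + 0.5263
  = 1.3250 bits
H(U) = -[(1/2)·log₂(1/2) + (1/12)·log₂(1/12) + (5/12)·log₂(5/12)]
  = 0.5000 + 0.2987 + 0.5263
  = 1.3250 bits
H(V) = -[(1/2)·log₂(1/2) + (1/12)·log₂(1/12) + (5/12)·log₂(5/12)]
  = 0.5000 + 0.2987 + 0.5263
  = 1.3250 bits

H(U) + H(V) = 1.3250 + 1.3250 = 2.6500 bits
Difference: H(U) + H(V) - H(U,V) = 2.6500 - 1.3250 = 1.3250 bits = I(U;V)

The difference is the mutual information; it is positive here, so U and V are dependent (knowing one reduces uncertainty about the other by 1.3250 bits).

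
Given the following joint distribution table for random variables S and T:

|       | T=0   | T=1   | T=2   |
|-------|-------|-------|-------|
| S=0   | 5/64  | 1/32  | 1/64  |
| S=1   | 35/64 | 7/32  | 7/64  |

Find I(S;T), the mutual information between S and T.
Marginal P(S) (row sums):
  P(S=0) = 5/64 + 1/32 + 1/64 = 1/8
  P(S=1) = 35/64 + 7/32 + 7/64 = 7/8
Marginal P(T) (column sums):
  P(T=0) = 5/64 + 35/64 = 5/8
  P(T=1) = 1/32 + 7/32 = 1/4
  P(T=2) = 1/64 + 7/64 = 1/8

H(S) = -[(1/8)·log₂(1/8) + (7/8)·log₂(7/8)]
  = 0.3750 + 0.1686
  = 0.5436 bits
H(T) = -[(5/8)·log₂(5/8) + (1/4)·log₂(1/4) + (1/8)·log₂(1/8)]
  = 0.4238 + 0.5000 + 0.3750
  = 1.2988 bits
H(S,T) = -[(5/64)·log₂(5/64) + (1/32)·log₂(1/32) + (1/64)·log₂(1/64) + (35/64)·log₂(35/64) + (7/32)·log₂(7/32) + (7/64)·log₂(7/64)]
  = 0.2873 + 0.1563 + 0.0938 + 0.4762 + 0.4796 + 0.3492
  = 1.8424 bits

I(S;T) = H(S) + H(T) - H(S,T)
  = 0.5436 + 1.2988 - 1.8424
  = 0.0000 bits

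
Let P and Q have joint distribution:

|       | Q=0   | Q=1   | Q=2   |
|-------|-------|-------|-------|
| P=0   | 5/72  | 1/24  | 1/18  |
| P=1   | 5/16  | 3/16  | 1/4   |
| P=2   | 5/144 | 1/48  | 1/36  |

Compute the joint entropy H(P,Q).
H(P,Q) = -Σ P(P,Q) log₂ P(P,Q), summed over the non-zero cells:
H(P,Q) = -[(5/72)·log₂(5/72) + (1/24)·log₂(1/24) + (1/18)·log₂(1/18) + (5/16)·log₂(5/16) + (3/16)·log₂(3/16) + (1/4)·log₂(1/4) + (5/144)·log₂(5/144) + (1/48)·log₂(1/48) + (1/36)·log₂(1/36)]
  = 0.2672 + 0.1910 + 0.2317 + 0.5244 + 0.4528 + 0.5000 + 0.1683 + 0.1164 + 0.1436
  = 2.5954 bits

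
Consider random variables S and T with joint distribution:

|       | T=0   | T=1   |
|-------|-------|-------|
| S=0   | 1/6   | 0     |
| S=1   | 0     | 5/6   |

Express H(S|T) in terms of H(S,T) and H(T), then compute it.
H(S|T) = H(S,T) - H(T)

Marginal P(T) (column sums):
  P(T=0) = 1/6 + 0 = 1/6
  P(T=1) = 0 + 5/6 = 5/6

H(S,T) = -[(1/6)·log₂(1/6) + (5/6)·log₂(5/6)]
  = 0.4308 + 0.2192
  = 0.6500 bits
H(T) = -[(1/6)·log₂(1/6) + (5/6)·log₂(5/6)]
  = 0.4308 + 0.2192
  = 0.6500 bits

H(S|T) = 0.6500 - 0.6500 = 0.0000 bits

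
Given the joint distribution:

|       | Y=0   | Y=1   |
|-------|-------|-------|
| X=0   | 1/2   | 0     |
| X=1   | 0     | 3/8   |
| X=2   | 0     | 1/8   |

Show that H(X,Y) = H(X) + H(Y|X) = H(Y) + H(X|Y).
Marginal P(X) (row sums):
  P(X=0) = 1/2 + 0 = 1/2
  P(X=1) = 0 + 3/8 = 3/8
  P(X=2) = 0 + 1/8 = 1/8
Marginal P(Y) (column sums):
  P(Y=0) = 1/2 + 0 + 0 = 1/2
  P(Y=1) = 0 + 3/8 + 1/8 = 1/2

Decomposition 1: H(X) + H(Y|X)
H(X) = -[(1/2)·log₂(1/2) + (3/8)·log₂(3/8) + (1/8)·log₂(1/8)]
  = 0.5000 + 0.5306 + 0.3750
  = 1.4056 bits
H(Y|X) = -Σ P(X,Y)·log₂ P(Y|X), where P(Y|X) = P(X,Y) / P(X)
  (cells with P(X,Y) = 0 contribute 0)
  (X=0,Y=0): P(Y|X) = (1/2)/(1/2) = 1;  -(1/2)·log₂(1) = 0.0000
  (X=1,Y=1): P(Y|X) = (3/8)/(3/8) = 1;  -(3/8)·log₂(1) = 0.0000
  (X=2,Y=1): P(Y|X) = (1/8)/(1/8) = 1;  -(1/8)·log₂(1) = 0.0000
H(Y|X) = 0.0000 + 0.0000 + 0.0000
  = 0.0000 bits
H(X) + H(Y|X) = 1.4056 + 0.0000 = 1.4056 bits

Decomposition 2: H(Y) + H(X|Y)
H(Y) = -[(1/2)·log₂(1/2) + (1/2)·log₂(1/2)]
  = 0.5000 + 0.5000
  = 1.0000 bits
H(X|Y) = -Σ P(X,Y)·log₂ P(X|Y), where P(X|Y) = P(X,Y) / P(Y)
  (cells with P(X,Y) = 0 contribute 0)
  (X=0,Y=0): P(X|Y) = (1/2)/(1/2) = 1;  -(1/2)·log₂(1) = 0.0000
  (X=1,Y=1): P(X|Y) = (3/8)/(1/2) = 3/4;  -(3/8)·log₂(3/4) = 0.1556
  (X=2,Y=1): P(X|Y) = (1/8)/(1/2) = 1/4;  -(1/8)·log₂(1/4) = 0.2500
H(X|Y) = 0.0000 + 0.1556 + 0.2500
  = 0.4056 bits
H(Y) + H(X|Y) = 1.0000 + 0.4056 = 1.4056 bits

Direct computation of the joint entropy:
H(X,Y) = -[(1/2)·log₂(1/2) + (3/8)·log₂(3/8) + (1/8)·log₂(1/8)]
  = 0.5000 + 0.5306 + 0.3750
  = 1.4056 bits

All three agree: H(X,Y) = 1.4056 bits ✓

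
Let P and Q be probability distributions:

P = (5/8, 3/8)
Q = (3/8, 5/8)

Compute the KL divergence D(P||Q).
D(P||Q) = Σ P(i) log₂(P(i)/Q(i))
  i=0: (5/8) × log₂((5/8)/(3/8)) = (5/8) × log₂(5/3) = 0.4606
  i=1: (3/8) × log₂((3/8)/(5/8)) = (3/8) × log₂(3/5) = -0.2764
D(P||Q) = 0.4606 - 0.2764
  = 0.1842 bits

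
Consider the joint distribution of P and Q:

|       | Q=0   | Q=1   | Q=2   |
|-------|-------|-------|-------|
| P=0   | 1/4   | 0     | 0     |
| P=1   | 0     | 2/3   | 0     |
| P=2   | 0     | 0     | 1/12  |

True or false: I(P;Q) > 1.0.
Marginal P(P) (row sums):
  P(P=0) = 1/4 + 0 + 0 = 1/4
  P(P=1) = 0 + 2/3 + 0 = 2/3
  P(P=2) = 0 + 0 + 1/12 = 1/12
Marginal P(Q) (column sums):
  P(Q=0) = 1/4 + 0 + 0 = 1/4
  P(Q=1) = 0 + 2/3 + 0 = 2/3
  P(Q=2) = 0 + 0 + 1/12 = 1/12

H(P) = -[(1/4)·log₂(1/4) + (2/3)·log₂(2/3) + (1/12)·log₂(1/12)]
  = 0.5000 + 0.3900 + 0.2987
  = 1.1887 bits
H(Q) = -[(1/4)·log₂(1/4) + (2/3)·log₂(2/3) + (1/12)·log₂(1/12)]
  = 0.5000 + 0.3900 + 0.2987
  = 1.1887 bits
H(P,Q) = -[(1/4)·log₂(1/4) + (2/3)·log₂(2/3) + (1/12)·log₂(1/12)]
  = 0.5000 + 0.3900 + 0.2987
  = 1.1887 bits

I(P;Q) = H(P) + H(Q) - H(P,Q)
  = 1.1887 + 1.1887 - 1.1887
  = 1.1887 bits

True. I(P;Q) = 1.1887 bits, which is > 1.0 bits.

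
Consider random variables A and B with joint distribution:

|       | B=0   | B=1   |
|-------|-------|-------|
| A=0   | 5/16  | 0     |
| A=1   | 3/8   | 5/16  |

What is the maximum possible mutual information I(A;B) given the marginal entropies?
The upper bound on mutual information is I(A;B) ≤ min(H(A), H(B)).

Marginal P(A) (row sums):
  P(A=0) = 5/16 + 0 = 5/16
  P(A=1) = 3/8 + 5/16 = 11/16
Marginal P(B) (column sums):
  P(B=0) = 5/16 + 3/8 = 11/16
  P(B=1) = 0 + 5/16 = 5/16

H(A) = -[(5/16)·log₂(5/16) + (11/16)·log₂(11/16)]
  = 0.5244 + 0.3716
  = 0.8960 bits
H(B) = -[(11/16)·log₂(11/16) + (5/16)·log₂(5/16)]
  = 0.3716 + 0.5244
  = 0.8960 bits

Maximum possible I(A;B) = min(0.8960, 0.8960) = 0.8960 bits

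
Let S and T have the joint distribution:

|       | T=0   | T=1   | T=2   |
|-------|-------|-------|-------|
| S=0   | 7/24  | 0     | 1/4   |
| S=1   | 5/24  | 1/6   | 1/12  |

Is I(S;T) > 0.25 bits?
Marginal P(S) (row sums):
  P(S=0) = 7/24 + 0 + 1/4 = 13/24
  P(S=1) = 5/24 + 1/6 + 1/12 = 11/24
Marginal P(T) (column sums):
  P(T=0) = 7/24 + 5/24 = 1/2
  P(T=1) = 0 + 1/6 = 1/6
  P(T=2) = 1/4 + 1/12 = 1/3

H(S) = -[(13/24)·log₂(13/24) + (11/24)·log₂(11/24)]
  = 0.4791 + 0.5159
  = 0.9950 bits
H(T) = -[(1/2)·log₂(1/2) + (1/6)·log₂(1/6) + (1/3)·log₂(1/3)]
  = 0.5000 + 0.4308 + 0.5283
  = 1.4591 bits
H(S,T) = -[(7/24)·log₂(7/24) + (1/4)·log₂(1/4) + (5/24)·log₂(5/24) + (1/6)·log₂(1/6) + (1/12)·log₂(1/12)]
  = 0.5185 + 0.5000 + 0.4715 + 0.4308 + 0.2987
  = 2.2195 bits

I(S;T) = H(S) + H(T) - H(S,T)
  = 0.9950 + 1.4591 - 2.2195
  = 0.2346 bits

No. I(S;T) = 0.2346 bits, which is ≤ 0.25 bits.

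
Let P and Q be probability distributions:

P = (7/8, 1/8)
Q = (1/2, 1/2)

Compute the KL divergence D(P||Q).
D(P||Q) = Σ P(i) log₂(P(i)/Q(i))
  i=0: (7/8) × log₂((7/8)/(1/2)) = (7/8) × log₂(7/4) = 0.7064
  i=1: (1/8) × log₂((1/8)/(1/2)) = (1/8) × log₂(1/4) = -0.2500
D(P||Q) = 0.7064 - 0.2500
  = 0.4564 bits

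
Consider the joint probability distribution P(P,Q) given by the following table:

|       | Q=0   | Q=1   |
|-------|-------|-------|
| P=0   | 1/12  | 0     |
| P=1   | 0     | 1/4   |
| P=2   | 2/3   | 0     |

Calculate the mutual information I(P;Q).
Marginal P(P) (row sums):
  P(P=0) = 1/12 + 0 = 1/12
  P(P=1) = 0 + 1/4 = 1/4
  P(P=2) = 2/3 + 0 = 2/3
Marginal P(Q) (column sums):
  P(Q=0) = 1/12 + 0 + 2/3 = 3/4
  P(Q=1) = 0 + 1/4 + 0 = 1/4

H(P) = -[(1/12)·log₂(1/12) + (1/4)·log₂(1/4) + (2/3)·log₂(2/3)]
  = 0.2987 + 0.5000 + 0.3900
  = 1.1887 bits
H(Q) = -[(3/4)·log₂(3/4) + (1/4)·log₂(1/4)]
  = 0.3113 + 0.5000
  = 0.8113 bits
H(P,Q) = -[(1/12)·log₂(1/12) + (1/4)·log₂(1/4) + (2/3)·log₂(2/3)]
  = 0.2987 + 0.5000 + 0.3900
  = 1.1887 bits

I(P;Q) = H(P) + H(Q) - H(P,Q)
  = 1.1887 + 0.8113 - 1.1887
  = 0.8113 bits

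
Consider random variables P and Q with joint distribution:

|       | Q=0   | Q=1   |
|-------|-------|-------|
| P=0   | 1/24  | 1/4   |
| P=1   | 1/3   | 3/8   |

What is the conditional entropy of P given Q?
Marginal P(Q) (column sums):
  P(Q=0) = 1/24 + 1/3 = 3/8
  P(Q=1) = 1/4 + 3/8 = 5/8

H(P|Q) = -Σ P(P,Q)·log₂ P(P|Q), where P(P|Q) = P(P,Q) / P(Q)
  (P=0,Q=0): P(P|Q) = (1/24)/(3/8) = 1/9;  -(1/24)·log₂(1/9) = 0.1321
  (P=0,Q=1): P(P|Q) = (1/4)/(5/8) = 2/5;  -(1/4)·log₂(2/5) = 0.3305
  (P=1,Q=0): P(P|Q) = (1/3)/(3/8) = 8/9;  -(1/3)·log₂(8/9) = 0.0566
  (P=1,Q=1): P(P|Q) = (3/8)/(5/8) = 3/5;  -(3/8)·log₂(3/5) = 0.2764
H(P|Q) = 0.1321 + 0.3305 + 0.0566 + 0.2764
  = 0.7956 bits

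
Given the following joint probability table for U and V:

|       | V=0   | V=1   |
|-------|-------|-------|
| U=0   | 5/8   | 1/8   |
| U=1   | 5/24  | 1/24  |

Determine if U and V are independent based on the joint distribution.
Marginal P(U) (row sums):
  P(U=0) = 5/8 + 1/8 = 3/4
  P(U=1) = 5/24 + 1/24 = 1/4
Marginal P(V) (column sums):
  P(V=0) = 5/8 + 5/24 = 5/6
  P(V=1) = 1/8 + 1/24 = 1/6

U and V are independent iff P(U=i,V=j) = P(U=i)·P(V=j) for every cell.
  P(U=0)·P(V=0) = 3/4 × 5/6 = 5/8 = P(U=0,V=0) ✓
  P(U=0)·P(V=1) = 3/4 × 1/6 = 1/8 = P(U=0,V=1) ✓
  P(U=1)·P(V=0) = 1/4 × 5/6 = 5/24 = P(U=1,V=0) ✓
  P(U=1)·P(V=1) = 1/4 × 1/6 = 1/24 = P(U=1,V=1) ✓

Yes, U and V are independent: every cell factors, so I(U;V) = 0 bits.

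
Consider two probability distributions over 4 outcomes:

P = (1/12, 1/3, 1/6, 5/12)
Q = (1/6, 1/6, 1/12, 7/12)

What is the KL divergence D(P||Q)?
D(P||Q) = Σ P(i) log₂(P(i)/Q(i))
  i=0: (1/12) × log₂((1/12)/(1/6)) = (1/12) × log₂(1/2) = -0.0833
  i=1: (1/3) × log₂((1/3)/(1/6)) = (1/3) × log₂(2) = 0.3333
  i=2: (1/6) × log₂((1/6)/(1/12)) = (1/6) × log₂(2) = 0.1667
  i=3: (5/12) × log₂((5/12)/(7/12)) = (5/12) × log₂(5/7) = -0.2023
D(P||Q) = -0.0833 + 0.3333 + 0.1667 - 0.2023
  = 0.2144 bits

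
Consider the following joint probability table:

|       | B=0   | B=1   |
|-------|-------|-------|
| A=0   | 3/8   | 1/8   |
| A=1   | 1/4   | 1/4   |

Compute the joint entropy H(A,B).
H(A,B) = -Σ P(A,B) log₂ P(A,B), summed over the non-zero cells:
H(A,B) = -[(3/8)·log₂(3/8) + (1/8)·log₂(1/8) + (1/4)·log₂(1/4) + (1/4)·log₂(1/4)]
  = 0.5306 + 0.3750 + 0.5000 + 0.5000
  = 1.9056 bits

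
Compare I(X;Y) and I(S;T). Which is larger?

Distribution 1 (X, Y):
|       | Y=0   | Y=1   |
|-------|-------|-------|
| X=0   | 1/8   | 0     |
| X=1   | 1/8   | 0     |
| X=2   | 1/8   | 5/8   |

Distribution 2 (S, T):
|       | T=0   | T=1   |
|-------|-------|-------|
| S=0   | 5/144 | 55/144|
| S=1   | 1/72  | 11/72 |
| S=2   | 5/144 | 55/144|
Distribution 1 (X, Y):
Marginal P(X) (row sums):
  P(X=0) = 1/8 + 0 = 1/8
  P(X=1) = 1/8 + 0 = 1/8
  P(X=2) = 1/8 + 5/8 = 3/4
Marginal P(Y) (column sums):
  P(Y=0) = 1/8 + 1/8 + 1/8 = 3/8
  P(Y=1) = 0 + 0 + 5/8 = 5/8

H(X) = -[(1/8)·log₂(1/8) + (1/8)·log₂(1/8) + (3/4)·log₂(3/4)]
  = 0.3750 + 0.3750 + 0.3113
  = 1.0613 bits
H(Y) = -[(3/8)·log₂(3/8) + (5/8)·log₂(5/8)]
  = 0.5306 + 0.4238
  = 0.9544 bits
H(X,Y) = -[(1/8)·log₂(1/8) + (1/8)·log₂(1/8) + (1/8)·log₂(1/8) + (5/8)·log₂(5/8)]
  = 0.3750 + 0.3750 + 0.3750 + 0.4238
  = 1.5488 bits

I(X;Y) = H(X) + H(Y) - H(X,Y)
  = 1.0613 + 0.9544 - 1.5488
  = 0.4669 bits

Distribution 2 (S, T):
Marginal P(S) (row sums):
  P(S=0) = 5/144 + 55/144 = 5/12
  P(S=1) = 1/72 + 11/72 = 1/6
  P(S=2) = 5/144 + 55/144 = 5/12
Marginal P(T) (column sums):
  P(T=0) = 5/144 + 1/72 + 5/144 = 1/12
  P(T=1) = 55/144 + 11/72 + 55/144 = 11/12

H(S) = -[(5/12)·log₂(5/12) + (1/6)·log₂(1/6) + (5/12)·log₂(5/12)]
  = 0.5263 + 0.4308 + 0.5263
  = 1.4834 bits
H(T) = -[(1/12)·log₂(1/12) + (11/12)·log₂(11/12)]
  = 0.2987 + 0.1151
  = 0.4138 bits
H(S,T) = -[(5/144)·log₂(5/144) + (55/144)·log₂(55/144) + (1/72)·log₂(1/72) + (11/72)·log₂(11/72) + (5/144)·log₂(5/144) + (55/144)·log₂(55/144)]
  = 0.1683 + 0.5304 + 0.0857 + 0.4141 + 0.1683 + 0.5304
  = 1.8972 bits

I(S;T) = H(S) + H(T) - H(S,T)
  = 1.4834 + 0.4138 - 1.8972
  = 0.0000 bits

I(X;Y) = 0.4669 bits > I(S;T) = 0.0000 bits, so (X, Y) has the higher mutual information (stronger dependence).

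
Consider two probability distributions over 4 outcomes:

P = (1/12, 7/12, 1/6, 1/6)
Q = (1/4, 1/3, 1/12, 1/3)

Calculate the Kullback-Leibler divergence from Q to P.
D(P||Q) = Σ P(i) log₂(P(i)/Q(i))
  i=0: (1/12) × log₂((1/12)/(1/4)) = (1/12) × log₂(1/3) = -0.1321
  i=1: (7/12) × log₂((7/12)/(1/3)) = (7/12) × log₂(7/4) = 0.4710
  i=2: (1/6) × log₂((1/6)/(1/12)) = (1/6) × log₂(2) = 0.1667
  i=3: (1/6) × log₂((1/6)/(1/3)) = (1/6) × log₂(1/2) = -0.1667
D(P||Q) = -0.1321 + 0.4710 + 0.1667 - 0.1667
  = 0.3389 bits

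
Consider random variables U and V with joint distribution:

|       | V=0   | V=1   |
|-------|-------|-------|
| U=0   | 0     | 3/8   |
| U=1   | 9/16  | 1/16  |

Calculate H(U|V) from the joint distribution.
Marginal P(V) (column sums):
  P(V=0) = 0 + 9/16 = 9/16
  P(V=1) = 3/8 + 1/16 = 7/16

H(U|V) = -Σ P(U,V)·log₂ P(U|V), where P(U|V) = P(U,V) / P(V)
  (cells with P(U,V) = 0 contribute 0)
  (U=0,V=1): P(U|V) = (3/8)/(7/16) = 6/7;  -(3/8)·log₂(6/7) = 0.0834
  (U=1,V=0): P(U|V) = (9/16)/(9/16) = 1;  -(9/16)·log₂(1) = 0.0000
  (U=1,V=1): P(U|V) = (1/16)/(7/16) = 1/7;  -(1/16)·log₂(1/7) = 0.1755
H(U|V) = 0.0834 + 0.0000 + 0.1755
  = 0.2589 bits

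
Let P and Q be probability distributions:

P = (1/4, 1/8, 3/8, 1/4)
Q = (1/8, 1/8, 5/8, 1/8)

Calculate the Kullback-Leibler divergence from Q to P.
D(P||Q) = Σ P(i) log₂(P(i)/Q(i))
  i=0: (1/4) × log₂((1/4)/(1/8)) = (1/4) × log₂(2) = 0.2500
  i=1: (1/8) × log₂((1/8)/(1/8)) = (1/8) × log₂(1) = 0.0000
  i=2: (3/8) × log₂((3/8)/(5/8)) = (3/8) × log₂(3/5) = -0.2764
  i=3: (1/4) × log₂((1/4)/(1/8)) = (1/4) × log₂(2) = 0.2500
D(P||Q) = 0.2500 + 0.0000 - 0.2764 + 0.2500
  = 0.2236 bits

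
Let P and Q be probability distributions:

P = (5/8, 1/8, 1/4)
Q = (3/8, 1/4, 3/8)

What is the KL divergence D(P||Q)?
D(P||Q) = Σ P(i) log₂(P(i)/Q(i))
  i=0: (5/8) × log₂((5/8)/(3/8)) = (5/8) × log₂(5/3) = 0.4606
  i=1: (1/8) × log₂((1/8)/(1/4)) = (1/8) × log₂(1/2) = -0.1250
  i=2: (1/4) × log₂((1/4)/(3/8)) = (1/4) × log₂(2/3) = -0.1462
D(P||Q) = 0.4606 - 0.1250 - 0.1462
  = 0.1894 bits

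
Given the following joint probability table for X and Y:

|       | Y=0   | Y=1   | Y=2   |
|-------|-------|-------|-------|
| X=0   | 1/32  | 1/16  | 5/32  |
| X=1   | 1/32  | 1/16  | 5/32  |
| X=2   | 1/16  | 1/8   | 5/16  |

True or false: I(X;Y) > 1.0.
Marginal P(X) (row sums):
  P(X=0) = 1/32 + 1/16 + 5/32 = 1/4
  P(X=1) = 1/32 + 1/16 + 5/32 = 1/4
  P(X=2) = 1/16 + 1/8 + 5/16 = 1/2
Marginal P(Y) (column sums):
  P(Y=0) = 1/32 + 1/32 + 1/16 = 1/8
  P(Y=1) = 1/16 + 1/16 + 1/8 = 1/4
  P(Y=2) = 5/32 + 5/32 + 5/16 = 5/8

H(X) = -[(1/4)·log₂(1/4) + (1/4)·log₂(1/4) + (1/2)·log₂(1/2)]
  = 0.5000 + 0.5000 + 0.5000
  = 1.5000 bits
H(Y) = -[(1/8)·log₂(1/8) + (1/4)·log₂(1/4) + (5/8)·log₂(5/8)]
  = 0.3750 + 0.5000 + 0.4238
  = 1.2988 bits
H(X,Y) = -[(1/32)·log₂(1/32) + (1/16)·log₂(1/16) + (5/32)·log₂(5/32) + (1/32)·log₂(1/32) + (1/16)·log₂(1/16) + (5/32)·log₂(5/32) + (1/16)·log₂(1/16) + (1/8)·log₂(1/8) + (5/16)·log₂(5/16)]
  = 0.1563 + 0.2500 + 0.4184 + 0.1563 + 0.2500 + 0.4184 + 0.2500 + 0.3750 + 0.5244
  = 2.7988 bits

I(X;Y) = H(X) + H(Y) - H(X,Y)
  = 1.5000 + 1.2988 - 2.7988
  = 0.0000 bits

False. I(X;Y) = 0.0000 bits, which is ≤ 1.0 bits.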